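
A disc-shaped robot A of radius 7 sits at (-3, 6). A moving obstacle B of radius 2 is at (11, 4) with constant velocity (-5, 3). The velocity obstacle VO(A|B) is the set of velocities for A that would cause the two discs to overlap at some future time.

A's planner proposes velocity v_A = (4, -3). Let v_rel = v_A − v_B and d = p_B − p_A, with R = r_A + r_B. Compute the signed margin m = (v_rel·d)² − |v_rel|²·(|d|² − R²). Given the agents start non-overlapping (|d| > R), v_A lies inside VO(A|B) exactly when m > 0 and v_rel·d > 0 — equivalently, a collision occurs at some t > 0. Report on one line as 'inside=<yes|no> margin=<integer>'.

d = (14, -2),  |d|² = 200;  R = 7+2 = 9,  c = 200−9² = 119
v_rel = (9, -6),  |v_rel|² = 117;  v_rel·d = (9)·(14) + (-6)·(-2) = 138
117·t² − 276·t + 119 = 0  ⇒  m = 138² − 117·119 = 5121
m = 5121 > 0,  v_rel·d = 138 > 0  ⇒  inside

inside=yes margin=5121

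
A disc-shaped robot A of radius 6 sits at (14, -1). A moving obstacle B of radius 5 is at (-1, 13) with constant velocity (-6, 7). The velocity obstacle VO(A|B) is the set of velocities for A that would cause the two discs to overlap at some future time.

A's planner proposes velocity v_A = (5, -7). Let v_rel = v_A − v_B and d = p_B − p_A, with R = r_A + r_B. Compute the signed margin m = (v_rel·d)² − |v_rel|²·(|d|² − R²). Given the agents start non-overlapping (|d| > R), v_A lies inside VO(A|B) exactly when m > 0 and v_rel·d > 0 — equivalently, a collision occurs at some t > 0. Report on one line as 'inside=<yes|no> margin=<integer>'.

d = (-15, 14),  |d|² = 421;  R = 6+5 = 11,  c = 421−11² = 300
v_rel = (11, -14),  |v_rel|² = 317;  v_rel·d = (11)·(-15) + (-14)·(14) = -361
317·t² + 722·t + 300 = 0  ⇒  m = (-361)² − 317·300 = 35221
m = 35221 > 0,  v_rel·d = -361 < 0  ⇒  outside

inside=no margin=35221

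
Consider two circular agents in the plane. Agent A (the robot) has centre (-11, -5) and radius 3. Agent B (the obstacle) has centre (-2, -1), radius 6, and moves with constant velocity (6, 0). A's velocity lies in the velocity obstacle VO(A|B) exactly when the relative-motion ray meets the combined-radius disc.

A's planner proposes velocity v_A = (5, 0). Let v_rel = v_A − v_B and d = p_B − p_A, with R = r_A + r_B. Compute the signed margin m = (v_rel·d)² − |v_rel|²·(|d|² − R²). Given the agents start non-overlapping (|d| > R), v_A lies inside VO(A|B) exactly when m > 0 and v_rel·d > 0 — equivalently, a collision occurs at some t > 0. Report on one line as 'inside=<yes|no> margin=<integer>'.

d = (9, 4),  |d|² = 97;  R = 3+6 = 9,  c = 97−9² = 16
v_rel = (-1, 0),  |v_rel|² = 1;  v_rel·d = (-1)·(9) + (0)·(4) = -9
1·t² + 18·t + 16 = 0  ⇒  m = (-9)² − 1·16 = 65
m = 65 > 0,  v_rel·d = -9 < 0  ⇒  outside

inside=no margin=65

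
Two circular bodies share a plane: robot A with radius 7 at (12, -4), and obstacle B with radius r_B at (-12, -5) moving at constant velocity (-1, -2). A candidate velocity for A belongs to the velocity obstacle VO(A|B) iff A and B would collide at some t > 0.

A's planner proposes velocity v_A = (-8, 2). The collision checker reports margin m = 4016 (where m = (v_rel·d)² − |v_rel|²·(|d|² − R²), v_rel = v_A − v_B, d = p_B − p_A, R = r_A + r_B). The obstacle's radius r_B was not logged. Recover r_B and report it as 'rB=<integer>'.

m = 4016
d = (-24, -1);  v_rel = (-7, 4),  |v_rel|² = 65
v_rel×d = (-7)·(-1) − (4)·(-24) = 103
since m = R²·65 − 103²:  R² = (10609 + 4016) / 65 = 225
R = √225 = 15  ⇒  r_B = 15 − 7 = 8

rB=8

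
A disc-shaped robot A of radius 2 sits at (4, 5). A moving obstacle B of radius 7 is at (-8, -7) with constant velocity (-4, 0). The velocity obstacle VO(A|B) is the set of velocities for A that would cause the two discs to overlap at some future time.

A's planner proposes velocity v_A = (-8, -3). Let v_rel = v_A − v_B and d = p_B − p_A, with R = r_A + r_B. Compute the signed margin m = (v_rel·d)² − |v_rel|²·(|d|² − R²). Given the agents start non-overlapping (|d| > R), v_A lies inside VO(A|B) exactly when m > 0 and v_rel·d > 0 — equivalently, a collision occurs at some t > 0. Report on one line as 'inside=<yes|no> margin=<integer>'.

d = (-12, -12),  |d|² = 288;  R = 2+7 = 9,  c = 288−9² = 207
v_rel = (-4, -3),  |v_rel|² = 25;  v_rel·d = (-4)·(-12) + (-3)·(-12) = 84
25·t² − 168·t + 207 = 0  ⇒  m = 84² − 25·207 = 1881
m = 1881 > 0,  v_rel·d = 84 > 0  ⇒  inside

inside=yes margin=1881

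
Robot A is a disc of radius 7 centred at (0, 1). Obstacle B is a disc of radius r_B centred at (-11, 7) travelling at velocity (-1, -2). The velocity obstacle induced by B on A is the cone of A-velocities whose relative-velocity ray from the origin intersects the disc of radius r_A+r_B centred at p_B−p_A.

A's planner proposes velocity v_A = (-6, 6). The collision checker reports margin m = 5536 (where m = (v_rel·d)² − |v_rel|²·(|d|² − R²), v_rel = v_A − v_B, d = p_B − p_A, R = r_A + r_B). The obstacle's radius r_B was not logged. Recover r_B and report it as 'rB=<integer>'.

m = 5536
d = (-11, 6);  v_rel = (-5, 8),  |v_rel|² = 89
v_rel×d = (-5)·(6) − (8)·(-11) = 58
since m = R²·89 − 58²:  R² = (3364 + 5536) / 89 = 100
R = √100 = 10  ⇒  r_B = 10 − 7 = 3

rB=3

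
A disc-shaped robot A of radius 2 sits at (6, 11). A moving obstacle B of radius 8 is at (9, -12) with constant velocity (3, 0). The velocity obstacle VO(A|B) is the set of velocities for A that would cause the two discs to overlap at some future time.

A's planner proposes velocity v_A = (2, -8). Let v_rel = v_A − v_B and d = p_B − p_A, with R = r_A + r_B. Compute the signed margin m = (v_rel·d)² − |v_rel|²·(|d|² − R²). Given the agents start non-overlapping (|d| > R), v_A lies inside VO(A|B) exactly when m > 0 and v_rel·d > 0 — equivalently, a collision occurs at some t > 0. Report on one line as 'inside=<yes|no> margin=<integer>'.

d = (3, -23),  |d|² = 538;  R = 2+8 = 10,  c = 538−10² = 438
v_rel = (-1, -8),  |v_rel|² = 65;  v_rel·d = (-1)·(3) + (-8)·(-23) = 181
65·t² − 362·t + 438 = 0  ⇒  m = 181² − 65·438 = 4291
m = 4291 > 0,  v_rel·d = 181 > 0  ⇒  inside

inside=yes margin=4291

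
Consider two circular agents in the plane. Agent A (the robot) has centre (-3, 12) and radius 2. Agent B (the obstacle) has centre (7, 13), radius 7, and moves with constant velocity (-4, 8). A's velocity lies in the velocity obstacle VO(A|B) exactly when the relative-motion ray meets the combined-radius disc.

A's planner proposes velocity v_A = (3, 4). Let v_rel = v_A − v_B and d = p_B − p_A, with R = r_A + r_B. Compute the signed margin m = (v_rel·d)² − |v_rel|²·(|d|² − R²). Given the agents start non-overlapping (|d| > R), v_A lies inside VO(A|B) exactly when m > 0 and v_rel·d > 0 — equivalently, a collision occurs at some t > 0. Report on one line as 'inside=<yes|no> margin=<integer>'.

d = (10, 1),  |d|² = 101;  R = 2+7 = 9,  c = 101−9² = 20
v_rel = (7, -4),  |v_rel|² = 65;  v_rel·d = (7)·(10) + (-4)·(1) = 66
65·t² − 132·t + 20 = 0  ⇒  m = 66² − 65·20 = 3056
m = 3056 > 0,  v_rel·d = 66 > 0  ⇒  inside

inside=yes margin=3056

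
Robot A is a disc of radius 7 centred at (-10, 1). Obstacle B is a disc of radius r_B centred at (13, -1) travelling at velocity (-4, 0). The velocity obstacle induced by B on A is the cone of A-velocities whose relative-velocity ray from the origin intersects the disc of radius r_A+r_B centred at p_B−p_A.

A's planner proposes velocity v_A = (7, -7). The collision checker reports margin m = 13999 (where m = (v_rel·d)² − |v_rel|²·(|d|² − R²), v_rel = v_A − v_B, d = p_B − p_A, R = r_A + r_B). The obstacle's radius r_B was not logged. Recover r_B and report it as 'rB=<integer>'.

m = 13999
d = (23, -2);  v_rel = (11, -7),  |v_rel|² = 170
v_rel×d = (11)·(-2) − (-7)·(23) = 139
since m = R²·170 − 139²:  R² = (19321 + 13999) / 170 = 196
R = √196 = 14  ⇒  r_B = 14 − 7 = 7

rB=7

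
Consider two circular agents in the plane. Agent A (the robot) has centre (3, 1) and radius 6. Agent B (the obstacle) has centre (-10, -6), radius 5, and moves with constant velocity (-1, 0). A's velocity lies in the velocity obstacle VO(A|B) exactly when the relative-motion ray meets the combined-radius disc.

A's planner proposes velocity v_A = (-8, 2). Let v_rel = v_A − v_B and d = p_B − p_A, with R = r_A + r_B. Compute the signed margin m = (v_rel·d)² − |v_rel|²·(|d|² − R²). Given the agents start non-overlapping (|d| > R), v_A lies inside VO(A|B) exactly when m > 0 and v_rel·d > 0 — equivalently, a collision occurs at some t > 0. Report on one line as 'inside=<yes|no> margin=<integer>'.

d = (-13, -7),  |d|² = 218;  R = 6+5 = 11,  c = 218−11² = 97
v_rel = (-7, 2),  |v_rel|² = 53;  v_rel·d = (-7)·(-13) + (2)·(-7) = 77
53·t² − 154·t + 97 = 0  ⇒  m = 77² − 53·97 = 788
m = 788 > 0,  v_rel·d = 77 > 0  ⇒  inside

inside=yes margin=788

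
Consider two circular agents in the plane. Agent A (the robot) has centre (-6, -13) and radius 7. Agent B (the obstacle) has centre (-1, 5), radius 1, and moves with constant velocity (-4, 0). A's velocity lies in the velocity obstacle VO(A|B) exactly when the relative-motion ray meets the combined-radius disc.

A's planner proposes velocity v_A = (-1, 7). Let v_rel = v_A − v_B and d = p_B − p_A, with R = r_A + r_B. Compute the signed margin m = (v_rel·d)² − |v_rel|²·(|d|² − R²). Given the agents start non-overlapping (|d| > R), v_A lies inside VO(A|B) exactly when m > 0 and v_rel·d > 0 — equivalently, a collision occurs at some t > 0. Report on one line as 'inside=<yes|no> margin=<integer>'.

d = (5, 18),  |d|² = 349;  R = 7+1 = 8,  c = 349−8² = 285
v_rel = (3, 7),  |v_rel|² = 58;  v_rel·d = (3)·(5) + (7)·(18) = 141
58·t² − 282·t + 285 = 0  ⇒  m = 141² − 58·285 = 3351
m = 3351 > 0,  v_rel·d = 141 > 0  ⇒  inside

inside=yes margin=3351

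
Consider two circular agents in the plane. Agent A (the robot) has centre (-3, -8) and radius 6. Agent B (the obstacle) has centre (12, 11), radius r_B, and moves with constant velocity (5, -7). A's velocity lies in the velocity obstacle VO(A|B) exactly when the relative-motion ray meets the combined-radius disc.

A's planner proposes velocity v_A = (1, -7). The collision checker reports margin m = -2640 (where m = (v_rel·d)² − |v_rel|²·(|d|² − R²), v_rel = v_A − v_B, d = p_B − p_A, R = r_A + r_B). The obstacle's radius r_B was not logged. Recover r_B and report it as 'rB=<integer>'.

m = -2640
d = (15, 19);  v_rel = (-4, 0),  |v_rel|² = 16
v_rel×d = (-4)·(19) − (0)·(15) = -76
since m = R²·16 − (-76)²:  R² = (5776 + -2640) / 16 = 196
R = √196 = 14  ⇒  r_B = 14 − 6 = 8

rB=8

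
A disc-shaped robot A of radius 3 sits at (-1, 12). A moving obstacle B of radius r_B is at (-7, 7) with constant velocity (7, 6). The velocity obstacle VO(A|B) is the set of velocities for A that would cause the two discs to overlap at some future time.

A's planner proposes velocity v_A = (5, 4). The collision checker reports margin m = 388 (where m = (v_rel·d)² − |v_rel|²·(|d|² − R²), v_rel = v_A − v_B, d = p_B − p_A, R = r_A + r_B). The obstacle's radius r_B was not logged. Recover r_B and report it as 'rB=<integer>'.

m = 388
d = (-6, -5);  v_rel = (-2, -2),  |v_rel|² = 8
v_rel×d = (-2)·(-5) − (-2)·(-6) = -2
since m = R²·8 − (-2)²:  R² = (4 + 388) / 8 = 49
R = √49 = 7  ⇒  r_B = 7 − 3 = 4

rB=4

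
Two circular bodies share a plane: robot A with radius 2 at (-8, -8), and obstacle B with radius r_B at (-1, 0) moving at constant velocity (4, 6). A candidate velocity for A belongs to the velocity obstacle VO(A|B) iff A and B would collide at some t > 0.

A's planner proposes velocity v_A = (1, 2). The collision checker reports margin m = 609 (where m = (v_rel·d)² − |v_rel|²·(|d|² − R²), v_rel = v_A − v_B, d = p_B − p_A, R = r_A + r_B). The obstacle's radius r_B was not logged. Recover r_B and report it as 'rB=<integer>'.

m = 609
d = (7, 8);  v_rel = (-3, -4),  |v_rel|² = 25
v_rel×d = (-3)·(8) − (-4)·(7) = 4
since m = R²·25 − 4²:  R² = (16 + 609) / 25 = 25
R = √25 = 5  ⇒  r_B = 5 − 2 = 3

rB=3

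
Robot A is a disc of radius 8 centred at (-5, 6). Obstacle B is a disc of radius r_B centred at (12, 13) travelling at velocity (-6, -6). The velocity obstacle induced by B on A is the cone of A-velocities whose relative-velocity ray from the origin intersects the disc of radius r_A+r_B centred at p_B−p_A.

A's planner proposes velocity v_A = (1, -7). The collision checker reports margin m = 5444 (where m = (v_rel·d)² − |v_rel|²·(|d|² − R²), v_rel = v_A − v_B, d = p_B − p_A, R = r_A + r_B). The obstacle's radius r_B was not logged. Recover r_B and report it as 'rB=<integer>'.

m = 5444
d = (17, 7);  v_rel = (7, -1),  |v_rel|² = 50
v_rel×d = (7)·(7) − (-1)·(17) = 66
since m = R²·50 − 66²:  R² = (4356 + 5444) / 50 = 196
R = √196 = 14  ⇒  r_B = 14 − 8 = 6

rB=6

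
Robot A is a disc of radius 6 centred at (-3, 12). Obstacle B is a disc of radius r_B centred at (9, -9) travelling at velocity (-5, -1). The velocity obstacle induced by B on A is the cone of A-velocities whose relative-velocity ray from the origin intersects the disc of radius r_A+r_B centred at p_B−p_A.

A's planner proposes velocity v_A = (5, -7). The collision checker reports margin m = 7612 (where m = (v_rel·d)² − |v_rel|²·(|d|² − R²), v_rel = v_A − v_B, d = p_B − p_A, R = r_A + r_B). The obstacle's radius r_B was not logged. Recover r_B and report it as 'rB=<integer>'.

m = 7612
d = (12, -21);  v_rel = (10, -6),  |v_rel|² = 136
v_rel×d = (10)·(-21) − (-6)·(12) = -138
since m = R²·136 − (-138)²:  R² = (19044 + 7612) / 136 = 196
R = √196 = 14  ⇒  r_B = 14 − 6 = 8

rB=8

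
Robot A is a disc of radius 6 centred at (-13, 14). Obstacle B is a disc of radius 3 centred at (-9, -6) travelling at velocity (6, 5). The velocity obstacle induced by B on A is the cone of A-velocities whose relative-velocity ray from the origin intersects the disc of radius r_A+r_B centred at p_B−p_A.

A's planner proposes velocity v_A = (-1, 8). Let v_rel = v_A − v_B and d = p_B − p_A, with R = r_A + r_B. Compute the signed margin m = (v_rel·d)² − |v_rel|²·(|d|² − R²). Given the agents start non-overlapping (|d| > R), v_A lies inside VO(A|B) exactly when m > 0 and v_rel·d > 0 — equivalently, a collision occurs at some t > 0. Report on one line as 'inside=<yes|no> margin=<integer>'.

d = (4, -20),  |d|² = 416;  R = 6+3 = 9,  c = 416−9² = 335
v_rel = (-7, 3),  |v_rel|² = 58;  v_rel·d = (-7)·(4) + (3)·(-20) = -88
58·t² + 176·t + 335 = 0  ⇒  m = (-88)² − 58·335 = -11686
m = -11686 < 0,  v_rel·d = -88 < 0  ⇒  outside

inside=no margin=-11686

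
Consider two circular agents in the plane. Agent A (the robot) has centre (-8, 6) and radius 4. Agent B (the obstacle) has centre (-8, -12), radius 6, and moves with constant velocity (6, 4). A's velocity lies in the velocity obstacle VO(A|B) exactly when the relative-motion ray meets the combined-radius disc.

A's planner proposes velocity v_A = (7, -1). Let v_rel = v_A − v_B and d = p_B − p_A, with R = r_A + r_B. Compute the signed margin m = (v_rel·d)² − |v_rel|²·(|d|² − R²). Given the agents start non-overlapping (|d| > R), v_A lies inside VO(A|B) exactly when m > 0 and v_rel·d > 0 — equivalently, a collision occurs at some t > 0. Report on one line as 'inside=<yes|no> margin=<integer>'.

d = (0, -18),  |d|² = 324;  R = 4+6 = 10,  c = 324−10² = 224
v_rel = (1, -5),  |v_rel|² = 26;  v_rel·d = (1)·(0) + (-5)·(-18) = 90
26·t² − 180·t + 224 = 0  ⇒  m = 90² − 26·224 = 2276
m = 2276 > 0,  v_rel·d = 90 > 0  ⇒  inside

inside=yes margin=2276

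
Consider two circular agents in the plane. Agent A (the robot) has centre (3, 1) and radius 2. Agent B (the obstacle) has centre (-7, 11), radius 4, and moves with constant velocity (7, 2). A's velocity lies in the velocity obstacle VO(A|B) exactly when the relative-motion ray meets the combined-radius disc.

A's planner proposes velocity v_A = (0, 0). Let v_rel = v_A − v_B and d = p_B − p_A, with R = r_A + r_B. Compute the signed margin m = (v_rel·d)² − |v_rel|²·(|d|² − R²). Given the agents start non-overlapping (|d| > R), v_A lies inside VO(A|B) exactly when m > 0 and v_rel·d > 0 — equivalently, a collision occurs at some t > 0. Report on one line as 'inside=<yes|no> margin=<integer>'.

d = (-10, 10),  |d|² = 200;  R = 2+4 = 6,  c = 200−6² = 164
v_rel = (-7, -2),  |v_rel|² = 53;  v_rel·d = (-7)·(-10) + (-2)·(10) = 50
53·t² − 100·t + 164 = 0  ⇒  m = 50² − 53·164 = -6192
m = -6192 < 0,  v_rel·d = 50 > 0  ⇒  outside

inside=no margin=-6192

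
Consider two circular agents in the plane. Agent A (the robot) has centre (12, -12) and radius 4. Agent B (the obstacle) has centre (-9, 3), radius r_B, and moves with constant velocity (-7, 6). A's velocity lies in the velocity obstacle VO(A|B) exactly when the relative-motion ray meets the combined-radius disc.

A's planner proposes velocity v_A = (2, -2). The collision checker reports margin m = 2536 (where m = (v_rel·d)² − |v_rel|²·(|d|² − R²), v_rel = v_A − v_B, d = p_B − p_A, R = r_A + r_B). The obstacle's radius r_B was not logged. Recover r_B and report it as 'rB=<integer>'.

m = 2536
d = (-21, 15);  v_rel = (9, -8),  |v_rel|² = 145
v_rel×d = (9)·(15) − (-8)·(-21) = -33
since m = R²·145 − (-33)²:  R² = (1089 + 2536) / 145 = 25
R = √25 = 5  ⇒  r_B = 5 − 4 = 1

rB=1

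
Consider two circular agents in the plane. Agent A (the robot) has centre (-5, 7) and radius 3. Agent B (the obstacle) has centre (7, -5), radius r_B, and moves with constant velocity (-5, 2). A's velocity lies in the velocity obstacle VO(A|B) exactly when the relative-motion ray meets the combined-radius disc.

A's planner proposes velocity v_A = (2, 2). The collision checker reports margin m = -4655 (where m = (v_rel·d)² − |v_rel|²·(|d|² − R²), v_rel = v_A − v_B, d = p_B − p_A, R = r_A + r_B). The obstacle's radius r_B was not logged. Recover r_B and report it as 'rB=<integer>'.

m = -4655
d = (12, -12);  v_rel = (7, 0),  |v_rel|² = 49
v_rel×d = (7)·(-12) − (0)·(12) = -84
since m = R²·49 − (-84)²:  R² = (7056 + -4655) / 49 = 49
R = √49 = 7  ⇒  r_B = 7 − 3 = 4

rB=4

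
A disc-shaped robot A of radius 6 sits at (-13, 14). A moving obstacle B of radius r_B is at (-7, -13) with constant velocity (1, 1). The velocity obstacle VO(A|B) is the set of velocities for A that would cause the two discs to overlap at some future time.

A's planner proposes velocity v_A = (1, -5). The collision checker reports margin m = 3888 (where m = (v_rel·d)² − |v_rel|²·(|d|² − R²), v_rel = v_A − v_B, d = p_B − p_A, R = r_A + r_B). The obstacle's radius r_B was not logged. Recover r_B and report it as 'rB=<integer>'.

m = 3888
d = (6, -27);  v_rel = (0, -6),  |v_rel|² = 36
v_rel×d = (0)·(-27) − (-6)·(6) = 36
since m = R²·36 − 36²:  R² = (1296 + 3888) / 36 = 144
R = √144 = 12  ⇒  r_B = 12 − 6 = 6

rB=6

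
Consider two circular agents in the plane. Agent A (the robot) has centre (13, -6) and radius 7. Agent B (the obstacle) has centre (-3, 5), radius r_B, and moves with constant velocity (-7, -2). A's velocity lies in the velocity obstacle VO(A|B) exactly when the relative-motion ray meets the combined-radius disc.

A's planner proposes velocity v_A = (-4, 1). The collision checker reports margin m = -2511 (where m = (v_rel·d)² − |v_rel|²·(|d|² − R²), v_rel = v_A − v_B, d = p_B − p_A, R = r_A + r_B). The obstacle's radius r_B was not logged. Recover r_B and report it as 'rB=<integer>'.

m = -2511
d = (-16, 11);  v_rel = (3, 3),  |v_rel|² = 18
v_rel×d = (3)·(11) − (3)·(-16) = 81
since m = R²·18 − 81²:  R² = (6561 + -2511) / 18 = 225
R = √225 = 15  ⇒  r_B = 15 − 7 = 8

rB=8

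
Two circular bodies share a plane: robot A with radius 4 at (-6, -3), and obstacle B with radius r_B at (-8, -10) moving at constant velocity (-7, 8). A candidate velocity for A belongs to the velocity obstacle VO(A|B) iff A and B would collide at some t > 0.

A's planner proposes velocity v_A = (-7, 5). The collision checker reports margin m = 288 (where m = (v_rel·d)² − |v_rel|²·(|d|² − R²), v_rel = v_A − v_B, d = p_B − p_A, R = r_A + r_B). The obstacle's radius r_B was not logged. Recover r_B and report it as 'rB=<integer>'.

m = 288
d = (-2, -7);  v_rel = (0, -3),  |v_rel|² = 9
v_rel×d = (0)·(-7) − (-3)·(-2) = -6
since m = R²·9 − (-6)²:  R² = (36 + 288) / 9 = 36
R = √36 = 6  ⇒  r_B = 6 − 4 = 2

rB=2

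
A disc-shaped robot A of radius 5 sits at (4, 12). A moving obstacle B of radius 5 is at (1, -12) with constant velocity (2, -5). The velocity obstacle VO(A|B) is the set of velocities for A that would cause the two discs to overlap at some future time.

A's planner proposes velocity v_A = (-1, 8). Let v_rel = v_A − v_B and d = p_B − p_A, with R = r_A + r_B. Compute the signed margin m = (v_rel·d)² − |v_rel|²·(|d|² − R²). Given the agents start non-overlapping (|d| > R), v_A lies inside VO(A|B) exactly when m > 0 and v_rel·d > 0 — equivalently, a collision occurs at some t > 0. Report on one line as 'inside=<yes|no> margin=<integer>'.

d = (-3, -24),  |d|² = 585;  R = 5+5 = 10,  c = 585−10² = 485
v_rel = (-3, 13),  |v_rel|² = 178;  v_rel·d = (-3)·(-3) + (13)·(-24) = -303
178·t² + 606·t + 485 = 0  ⇒  m = (-303)² − 178·485 = 5479
m = 5479 > 0,  v_rel·d = -303 < 0  ⇒  outside

inside=no margin=5479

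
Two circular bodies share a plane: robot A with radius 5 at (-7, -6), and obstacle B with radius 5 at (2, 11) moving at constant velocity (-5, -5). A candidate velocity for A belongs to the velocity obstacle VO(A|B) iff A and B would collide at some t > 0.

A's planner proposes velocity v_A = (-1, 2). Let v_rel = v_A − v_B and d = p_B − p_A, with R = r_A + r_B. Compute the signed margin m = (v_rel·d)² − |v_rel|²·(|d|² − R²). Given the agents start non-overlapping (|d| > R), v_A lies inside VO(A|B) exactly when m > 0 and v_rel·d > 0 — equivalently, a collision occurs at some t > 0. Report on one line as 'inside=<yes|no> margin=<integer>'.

d = (9, 17),  |d|² = 370;  R = 5+5 = 10,  c = 370−10² = 270
v_rel = (4, 7),  |v_rel|² = 65;  v_rel·d = (4)·(9) + (7)·(17) = 155
65·t² − 310·t + 270 = 0  ⇒  m = 155² − 65·270 = 6475
m = 6475 > 0,  v_rel·d = 155 > 0  ⇒  inside

inside=yes margin=6475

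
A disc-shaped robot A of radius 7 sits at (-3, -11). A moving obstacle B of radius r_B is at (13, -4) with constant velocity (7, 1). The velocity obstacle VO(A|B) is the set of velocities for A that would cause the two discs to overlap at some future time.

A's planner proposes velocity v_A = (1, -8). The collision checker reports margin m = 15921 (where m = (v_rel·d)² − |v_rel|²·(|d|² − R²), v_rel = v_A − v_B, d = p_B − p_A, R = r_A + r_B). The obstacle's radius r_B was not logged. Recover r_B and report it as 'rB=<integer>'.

m = 15921
d = (16, 7);  v_rel = (-6, -9),  |v_rel|² = 117
v_rel×d = (-6)·(7) − (-9)·(16) = 102
since m = R²·117 − 102²:  R² = (10404 + 15921) / 117 = 225
R = √225 = 15  ⇒  r_B = 15 − 7 = 8

rB=8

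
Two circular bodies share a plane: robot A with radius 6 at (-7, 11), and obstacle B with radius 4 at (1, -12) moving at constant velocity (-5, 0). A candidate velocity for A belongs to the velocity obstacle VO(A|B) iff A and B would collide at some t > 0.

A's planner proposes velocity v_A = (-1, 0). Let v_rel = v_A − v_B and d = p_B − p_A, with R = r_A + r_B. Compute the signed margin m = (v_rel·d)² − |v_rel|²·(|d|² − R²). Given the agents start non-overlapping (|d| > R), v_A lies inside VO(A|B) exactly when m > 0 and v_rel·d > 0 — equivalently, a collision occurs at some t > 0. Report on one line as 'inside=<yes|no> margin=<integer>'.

d = (8, -23),  |d|² = 593;  R = 6+4 = 10,  c = 593−10² = 493
v_rel = (4, 0),  |v_rel|² = 16;  v_rel·d = (4)·(8) + (0)·(-23) = 32
16·t² − 64·t + 493 = 0  ⇒  m = 32² − 16·493 = -6864
m = -6864 < 0,  v_rel·d = 32 > 0  ⇒  outside

inside=no margin=-6864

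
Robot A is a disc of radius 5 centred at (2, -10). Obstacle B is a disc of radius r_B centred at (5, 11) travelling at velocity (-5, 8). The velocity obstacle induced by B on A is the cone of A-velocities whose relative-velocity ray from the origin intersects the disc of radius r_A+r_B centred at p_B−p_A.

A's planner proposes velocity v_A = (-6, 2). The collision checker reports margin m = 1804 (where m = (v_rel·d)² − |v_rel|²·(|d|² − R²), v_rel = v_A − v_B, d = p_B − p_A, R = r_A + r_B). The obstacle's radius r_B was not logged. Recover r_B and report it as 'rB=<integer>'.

m = 1804
d = (3, 21);  v_rel = (-1, -6),  |v_rel|² = 37
v_rel×d = (-1)·(21) − (-6)·(3) = -3
since m = R²·37 − (-3)²:  R² = (9 + 1804) / 37 = 49
R = √49 = 7  ⇒  r_B = 7 − 5 = 2

rB=2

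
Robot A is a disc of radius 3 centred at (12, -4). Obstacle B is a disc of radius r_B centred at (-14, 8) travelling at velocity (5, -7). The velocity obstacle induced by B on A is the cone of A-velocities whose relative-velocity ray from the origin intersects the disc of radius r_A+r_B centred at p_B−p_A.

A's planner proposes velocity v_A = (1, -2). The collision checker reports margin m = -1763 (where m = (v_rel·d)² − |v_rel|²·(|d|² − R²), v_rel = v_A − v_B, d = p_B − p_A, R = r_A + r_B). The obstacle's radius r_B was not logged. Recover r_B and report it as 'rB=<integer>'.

m = -1763
d = (-26, 12);  v_rel = (-4, 5),  |v_rel|² = 41
v_rel×d = (-4)·(12) − (5)·(-26) = 82
since m = R²·41 − 82²:  R² = (6724 + -1763) / 41 = 121
R = √121 = 11  ⇒  r_B = 11 − 3 = 8

rB=8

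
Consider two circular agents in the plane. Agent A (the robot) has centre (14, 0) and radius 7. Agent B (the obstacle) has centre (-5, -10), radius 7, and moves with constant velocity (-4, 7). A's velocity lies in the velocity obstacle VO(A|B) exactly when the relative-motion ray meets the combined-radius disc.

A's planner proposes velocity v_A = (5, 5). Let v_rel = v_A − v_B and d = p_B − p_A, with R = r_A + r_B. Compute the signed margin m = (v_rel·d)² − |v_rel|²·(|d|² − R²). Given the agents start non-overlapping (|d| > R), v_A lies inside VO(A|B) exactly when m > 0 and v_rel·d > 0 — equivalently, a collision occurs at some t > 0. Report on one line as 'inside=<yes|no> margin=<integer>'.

d = (-19, -10),  |d|² = 461;  R = 7+7 = 14,  c = 461−14² = 265
v_rel = (9, -2),  |v_rel|² = 85;  v_rel·d = (9)·(-19) + (-2)·(-10) = -151
85·t² + 302·t + 265 = 0  ⇒  m = (-151)² − 85·265 = 276
m = 276 > 0,  v_rel·d = -151 < 0  ⇒  outside

inside=no margin=276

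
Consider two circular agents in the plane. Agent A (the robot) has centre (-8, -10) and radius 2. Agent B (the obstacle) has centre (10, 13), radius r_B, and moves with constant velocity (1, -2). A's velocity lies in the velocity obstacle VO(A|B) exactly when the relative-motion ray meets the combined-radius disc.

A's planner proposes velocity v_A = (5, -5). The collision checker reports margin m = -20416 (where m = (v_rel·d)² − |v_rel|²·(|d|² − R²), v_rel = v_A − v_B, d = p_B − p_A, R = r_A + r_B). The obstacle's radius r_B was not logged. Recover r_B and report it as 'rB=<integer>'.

m = -20416
d = (18, 23);  v_rel = (4, -3),  |v_rel|² = 25
v_rel×d = (4)·(23) − (-3)·(18) = 146
since m = R²·25 − 146²:  R² = (21316 + -20416) / 25 = 36
R = √36 = 6  ⇒  r_B = 6 − 2 = 4

rB=4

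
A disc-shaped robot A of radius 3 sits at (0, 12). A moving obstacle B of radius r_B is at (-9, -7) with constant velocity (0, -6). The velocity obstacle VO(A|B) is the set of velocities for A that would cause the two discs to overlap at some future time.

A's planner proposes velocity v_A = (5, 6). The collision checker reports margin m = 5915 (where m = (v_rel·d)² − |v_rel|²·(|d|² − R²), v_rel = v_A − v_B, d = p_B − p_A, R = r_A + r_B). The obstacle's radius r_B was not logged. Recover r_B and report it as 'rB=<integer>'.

m = 5915
d = (-9, -19);  v_rel = (5, 12),  |v_rel|² = 169
v_rel×d = (5)·(-19) − (12)·(-9) = 13
since m = R²·169 − 13²:  R² = (169 + 5915) / 169 = 36
R = √36 = 6  ⇒  r_B = 6 − 3 = 3

rB=3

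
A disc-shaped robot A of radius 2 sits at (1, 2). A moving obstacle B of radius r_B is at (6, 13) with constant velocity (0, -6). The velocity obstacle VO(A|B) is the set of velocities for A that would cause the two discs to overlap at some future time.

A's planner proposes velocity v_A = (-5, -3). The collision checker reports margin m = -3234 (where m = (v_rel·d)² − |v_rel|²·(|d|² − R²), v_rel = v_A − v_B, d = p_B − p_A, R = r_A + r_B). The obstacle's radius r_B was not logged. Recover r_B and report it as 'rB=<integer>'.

m = -3234
d = (5, 11);  v_rel = (-5, 3),  |v_rel|² = 34
v_rel×d = (-5)·(11) − (3)·(5) = -70
since m = R²·34 − (-70)²:  R² = (4900 + -3234) / 34 = 49
R = √49 = 7  ⇒  r_B = 7 − 2 = 5

rB=5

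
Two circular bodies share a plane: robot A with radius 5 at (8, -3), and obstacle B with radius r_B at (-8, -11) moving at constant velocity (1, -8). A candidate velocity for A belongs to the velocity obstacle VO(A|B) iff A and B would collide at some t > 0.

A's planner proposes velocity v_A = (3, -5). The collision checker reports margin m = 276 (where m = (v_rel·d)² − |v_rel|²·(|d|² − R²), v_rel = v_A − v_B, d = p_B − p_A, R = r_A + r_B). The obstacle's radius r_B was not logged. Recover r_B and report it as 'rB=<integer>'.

m = 276
d = (-16, -8);  v_rel = (2, 3),  |v_rel|² = 13
v_rel×d = (2)·(-8) − (3)·(-16) = 32
since m = R²·13 − 32²:  R² = (1024 + 276) / 13 = 100
R = √100 = 10  ⇒  r_B = 10 − 5 = 5

rB=5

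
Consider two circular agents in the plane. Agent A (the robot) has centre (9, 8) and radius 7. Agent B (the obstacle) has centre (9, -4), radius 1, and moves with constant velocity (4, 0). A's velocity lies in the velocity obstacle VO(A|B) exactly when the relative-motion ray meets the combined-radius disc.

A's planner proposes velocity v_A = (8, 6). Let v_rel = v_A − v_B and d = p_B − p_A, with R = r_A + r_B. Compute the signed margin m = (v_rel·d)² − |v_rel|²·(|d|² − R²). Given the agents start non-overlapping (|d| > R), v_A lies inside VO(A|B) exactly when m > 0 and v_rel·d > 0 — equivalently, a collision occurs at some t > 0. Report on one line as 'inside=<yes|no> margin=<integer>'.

d = (0, -12),  |d|² = 144;  R = 7+1 = 8,  c = 144−8² = 80
v_rel = (4, 6),  |v_rel|² = 52;  v_rel·d = (4)·(0) + (6)·(-12) = -72
52·t² + 144·t + 80 = 0  ⇒  m = (-72)² − 52·80 = 1024
m = 1024 > 0,  v_rel·d = -72 < 0  ⇒  outside

inside=no margin=1024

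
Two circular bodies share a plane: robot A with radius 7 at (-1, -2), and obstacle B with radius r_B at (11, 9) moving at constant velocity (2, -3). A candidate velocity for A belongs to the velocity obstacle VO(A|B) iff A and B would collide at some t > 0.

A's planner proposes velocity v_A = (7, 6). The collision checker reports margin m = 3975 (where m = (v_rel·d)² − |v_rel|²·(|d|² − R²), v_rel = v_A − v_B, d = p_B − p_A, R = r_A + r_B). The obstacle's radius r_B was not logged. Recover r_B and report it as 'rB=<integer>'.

m = 3975
d = (12, 11);  v_rel = (5, 9),  |v_rel|² = 106
v_rel×d = (5)·(11) − (9)·(12) = -53
since m = R²·106 − (-53)²:  R² = (2809 + 3975) / 106 = 64
R = √64 = 8  ⇒  r_B = 8 − 7 = 1

rB=1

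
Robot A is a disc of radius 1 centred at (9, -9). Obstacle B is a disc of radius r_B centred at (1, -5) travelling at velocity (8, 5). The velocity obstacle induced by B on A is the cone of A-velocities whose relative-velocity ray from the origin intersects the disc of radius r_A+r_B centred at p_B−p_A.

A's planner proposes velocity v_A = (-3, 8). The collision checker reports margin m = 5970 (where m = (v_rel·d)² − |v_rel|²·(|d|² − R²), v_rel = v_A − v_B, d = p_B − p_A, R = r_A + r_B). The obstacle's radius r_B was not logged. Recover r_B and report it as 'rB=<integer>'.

m = 5970
d = (-8, 4);  v_rel = (-11, 3),  |v_rel|² = 130
v_rel×d = (-11)·(4) − (3)·(-8) = -20
since m = R²·130 − (-20)²:  R² = (400 + 5970) / 130 = 49
R = √49 = 7  ⇒  r_B = 7 − 1 = 6

rB=6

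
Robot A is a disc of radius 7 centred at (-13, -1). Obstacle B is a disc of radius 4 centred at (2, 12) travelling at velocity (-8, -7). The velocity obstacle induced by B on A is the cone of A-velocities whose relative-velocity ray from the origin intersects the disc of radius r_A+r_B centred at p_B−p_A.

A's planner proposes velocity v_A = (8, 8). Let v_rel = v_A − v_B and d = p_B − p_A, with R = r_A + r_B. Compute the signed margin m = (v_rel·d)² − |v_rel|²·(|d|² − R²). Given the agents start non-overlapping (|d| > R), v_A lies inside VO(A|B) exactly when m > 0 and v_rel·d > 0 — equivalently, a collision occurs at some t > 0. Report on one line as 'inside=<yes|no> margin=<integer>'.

d = (15, 13),  |d|² = 394;  R = 7+4 = 11,  c = 394−11² = 273
v_rel = (16, 15),  |v_rel|² = 481;  v_rel·d = (16)·(15) + (15)·(13) = 435
481·t² − 870·t + 273 = 0  ⇒  m = 435² − 481·273 = 57912
m = 57912 > 0,  v_rel·d = 435 > 0  ⇒  inside

inside=yes margin=57912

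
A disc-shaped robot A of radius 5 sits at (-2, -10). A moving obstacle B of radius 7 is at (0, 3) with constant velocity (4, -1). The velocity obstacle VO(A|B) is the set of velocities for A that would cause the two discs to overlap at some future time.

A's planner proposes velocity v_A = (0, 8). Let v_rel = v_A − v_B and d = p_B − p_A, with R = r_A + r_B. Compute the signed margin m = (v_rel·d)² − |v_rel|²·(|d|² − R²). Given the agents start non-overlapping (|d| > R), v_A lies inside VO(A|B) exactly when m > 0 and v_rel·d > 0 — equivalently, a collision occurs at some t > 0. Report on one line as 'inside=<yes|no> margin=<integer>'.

d = (2, 13),  |d|² = 173;  R = 5+7 = 12,  c = 173−12² = 29
v_rel = (-4, 9),  |v_rel|² = 97;  v_rel·d = (-4)·(2) + (9)·(13) = 109
97·t² − 218·t + 29 = 0  ⇒  m = 109² − 97·29 = 9068
m = 9068 > 0,  v_rel·d = 109 > 0  ⇒  inside

inside=yes margin=9068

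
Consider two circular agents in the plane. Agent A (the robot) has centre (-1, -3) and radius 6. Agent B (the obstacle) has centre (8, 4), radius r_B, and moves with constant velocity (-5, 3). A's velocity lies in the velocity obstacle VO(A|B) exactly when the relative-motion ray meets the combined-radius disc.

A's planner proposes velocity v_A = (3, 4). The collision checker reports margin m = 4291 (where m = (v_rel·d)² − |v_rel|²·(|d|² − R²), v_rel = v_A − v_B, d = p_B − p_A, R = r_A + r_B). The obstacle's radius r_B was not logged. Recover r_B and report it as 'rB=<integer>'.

m = 4291
d = (9, 7);  v_rel = (8, 1),  |v_rel|² = 65
v_rel×d = (8)·(7) − (1)·(9) = 47
since m = R²·65 − 47²:  R² = (2209 + 4291) / 65 = 100
R = √100 = 10  ⇒  r_B = 10 − 6 = 4

rB=4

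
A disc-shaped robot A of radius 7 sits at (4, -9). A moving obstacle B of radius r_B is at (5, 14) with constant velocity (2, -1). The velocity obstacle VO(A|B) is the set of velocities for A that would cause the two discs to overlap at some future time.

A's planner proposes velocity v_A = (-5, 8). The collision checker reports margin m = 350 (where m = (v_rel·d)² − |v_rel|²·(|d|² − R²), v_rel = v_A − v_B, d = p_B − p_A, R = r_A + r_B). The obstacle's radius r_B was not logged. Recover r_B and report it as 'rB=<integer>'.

m = 350
d = (1, 23);  v_rel = (-7, 9),  |v_rel|² = 130
v_rel×d = (-7)·(23) − (9)·(1) = -170
since m = R²·130 − (-170)²:  R² = (28900 + 350) / 130 = 225
R = √225 = 15  ⇒  r_B = 15 − 7 = 8

rB=8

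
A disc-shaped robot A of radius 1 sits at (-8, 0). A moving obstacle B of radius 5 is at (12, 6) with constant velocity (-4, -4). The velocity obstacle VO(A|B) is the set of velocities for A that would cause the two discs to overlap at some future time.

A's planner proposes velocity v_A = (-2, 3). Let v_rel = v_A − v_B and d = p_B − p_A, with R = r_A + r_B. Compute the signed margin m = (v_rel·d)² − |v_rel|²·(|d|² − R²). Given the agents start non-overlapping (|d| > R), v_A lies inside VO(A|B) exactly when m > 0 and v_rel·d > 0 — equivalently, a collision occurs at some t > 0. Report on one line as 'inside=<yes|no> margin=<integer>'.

d = (20, 6),  |d|² = 436;  R = 1+5 = 6,  c = 436−6² = 400
v_rel = (2, 7),  |v_rel|² = 53;  v_rel·d = (2)·(20) + (7)·(6) = 82
53·t² − 164·t + 400 = 0  ⇒  m = 82² − 53·400 = -14476
m = -14476 < 0,  v_rel·d = 82 > 0  ⇒  outside

inside=no margin=-14476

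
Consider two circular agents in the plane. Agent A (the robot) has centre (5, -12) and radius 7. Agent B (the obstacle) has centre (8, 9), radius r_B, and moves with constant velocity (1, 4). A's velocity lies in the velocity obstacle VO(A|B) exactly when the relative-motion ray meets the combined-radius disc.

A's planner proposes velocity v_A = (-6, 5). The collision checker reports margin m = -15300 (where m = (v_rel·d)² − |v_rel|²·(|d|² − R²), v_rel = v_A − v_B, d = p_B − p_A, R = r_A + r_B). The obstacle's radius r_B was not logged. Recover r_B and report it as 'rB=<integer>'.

m = -15300
d = (3, 21);  v_rel = (-7, 1),  |v_rel|² = 50
v_rel×d = (-7)·(21) − (1)·(3) = -150
since m = R²·50 − (-150)²:  R² = (22500 + -15300) / 50 = 144
R = √144 = 12  ⇒  r_B = 12 − 7 = 5

rB=5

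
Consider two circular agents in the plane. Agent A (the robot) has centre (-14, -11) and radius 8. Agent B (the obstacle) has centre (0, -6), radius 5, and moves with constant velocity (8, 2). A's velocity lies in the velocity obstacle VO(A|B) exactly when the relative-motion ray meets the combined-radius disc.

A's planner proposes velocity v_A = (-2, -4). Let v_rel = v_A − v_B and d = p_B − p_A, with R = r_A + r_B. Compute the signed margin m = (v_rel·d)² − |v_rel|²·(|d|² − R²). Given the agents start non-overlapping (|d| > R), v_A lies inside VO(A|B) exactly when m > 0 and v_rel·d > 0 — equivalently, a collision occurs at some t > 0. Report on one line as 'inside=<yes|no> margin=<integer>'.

d = (14, 5),  |d|² = 221;  R = 8+5 = 13,  c = 221−13² = 52
v_rel = (-10, -6),  |v_rel|² = 136;  v_rel·d = (-10)·(14) + (-6)·(5) = -170
136·t² + 340·t + 52 = 0  ⇒  m = (-170)² − 136·52 = 21828
m = 21828 > 0,  v_rel·d = -170 < 0  ⇒  outside

inside=no margin=21828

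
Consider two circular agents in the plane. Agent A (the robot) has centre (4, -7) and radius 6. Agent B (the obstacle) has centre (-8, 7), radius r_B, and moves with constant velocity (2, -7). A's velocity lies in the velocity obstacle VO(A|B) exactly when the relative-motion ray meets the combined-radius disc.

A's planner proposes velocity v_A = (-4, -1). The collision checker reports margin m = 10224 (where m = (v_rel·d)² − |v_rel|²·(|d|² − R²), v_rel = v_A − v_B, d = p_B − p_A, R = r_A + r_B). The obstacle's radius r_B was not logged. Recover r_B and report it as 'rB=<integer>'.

m = 10224
d = (-12, 14);  v_rel = (-6, 6),  |v_rel|² = 72
v_rel×d = (-6)·(14) − (6)·(-12) = -12
since m = R²·72 − (-12)²:  R² = (144 + 10224) / 72 = 144
R = √144 = 12  ⇒  r_B = 12 − 6 = 6

rB=6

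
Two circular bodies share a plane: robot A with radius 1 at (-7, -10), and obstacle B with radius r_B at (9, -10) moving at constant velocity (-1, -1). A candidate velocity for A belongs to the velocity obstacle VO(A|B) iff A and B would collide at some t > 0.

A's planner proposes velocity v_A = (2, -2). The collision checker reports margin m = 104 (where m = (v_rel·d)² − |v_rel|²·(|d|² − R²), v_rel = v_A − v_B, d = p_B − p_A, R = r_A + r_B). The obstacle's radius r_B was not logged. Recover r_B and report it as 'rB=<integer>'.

m = 104
d = (16, 0);  v_rel = (3, -1),  |v_rel|² = 10
v_rel×d = (3)·(0) − (-1)·(16) = 16
since m = R²·10 − 16²:  R² = (256 + 104) / 10 = 36
R = √36 = 6  ⇒  r_B = 6 − 1 = 5

rB=5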